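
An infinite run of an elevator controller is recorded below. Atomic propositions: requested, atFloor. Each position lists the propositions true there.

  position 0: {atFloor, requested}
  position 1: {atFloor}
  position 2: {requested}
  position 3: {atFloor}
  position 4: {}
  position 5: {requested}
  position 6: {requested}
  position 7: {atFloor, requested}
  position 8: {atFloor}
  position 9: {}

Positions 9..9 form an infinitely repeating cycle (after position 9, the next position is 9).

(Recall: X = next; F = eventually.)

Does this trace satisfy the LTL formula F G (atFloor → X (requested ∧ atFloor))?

G (atFloor → X (requested ∧ atFloor)) holds at position 9, which is reachable from 0, so F G (atFloor → X (requested ∧ atFloor)) holds.

Holds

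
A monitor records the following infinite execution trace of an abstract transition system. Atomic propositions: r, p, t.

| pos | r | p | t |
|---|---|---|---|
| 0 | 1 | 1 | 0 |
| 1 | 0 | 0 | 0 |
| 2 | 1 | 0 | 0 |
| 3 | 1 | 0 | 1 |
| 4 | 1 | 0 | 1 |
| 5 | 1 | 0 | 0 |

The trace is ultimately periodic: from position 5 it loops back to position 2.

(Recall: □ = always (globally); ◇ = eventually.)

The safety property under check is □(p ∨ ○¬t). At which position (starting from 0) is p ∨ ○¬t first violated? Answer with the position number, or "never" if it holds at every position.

Check p ∨ ○¬t at each position in order: 0 ✓, 1 ✓.
At position 2 the labels are {r} and the next position 3 has {r, t}, so p ∨ ○¬t is false there. This is the first violation.

2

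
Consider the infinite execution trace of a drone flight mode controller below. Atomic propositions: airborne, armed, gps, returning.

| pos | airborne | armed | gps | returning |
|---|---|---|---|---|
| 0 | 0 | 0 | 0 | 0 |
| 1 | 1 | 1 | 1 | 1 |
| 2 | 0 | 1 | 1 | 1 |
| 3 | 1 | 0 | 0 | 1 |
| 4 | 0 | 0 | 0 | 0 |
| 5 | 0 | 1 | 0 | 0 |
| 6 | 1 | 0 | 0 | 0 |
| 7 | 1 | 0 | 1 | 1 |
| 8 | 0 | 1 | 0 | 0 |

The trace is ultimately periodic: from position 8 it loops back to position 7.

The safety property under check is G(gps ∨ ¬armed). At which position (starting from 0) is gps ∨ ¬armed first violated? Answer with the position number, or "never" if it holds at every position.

Check gps ∨ ¬armed at each position in order: 0 ✓, 1 ✓, 2 ✓, 3 ✓, 4 ✓.
At position 5 the labels are {armed}, so gps ∨ ¬armed is false there. This is the first violation.

5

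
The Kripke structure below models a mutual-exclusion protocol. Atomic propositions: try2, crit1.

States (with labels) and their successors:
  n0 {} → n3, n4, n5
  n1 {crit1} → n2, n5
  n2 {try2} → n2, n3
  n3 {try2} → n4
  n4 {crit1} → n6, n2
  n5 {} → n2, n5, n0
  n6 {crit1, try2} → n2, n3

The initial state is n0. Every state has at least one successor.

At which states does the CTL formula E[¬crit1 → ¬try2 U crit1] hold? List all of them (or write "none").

{n0, n1, n4, n5, n6}

States satisfying ¬crit1 → ¬try2: {n0, n1, n4, n5, n6}.
States satisfying crit1: {n1, n4, n6}.
States satisfying E[¬crit1 → ¬try2 U crit1]: {n0, n1, n4, n5, n6}.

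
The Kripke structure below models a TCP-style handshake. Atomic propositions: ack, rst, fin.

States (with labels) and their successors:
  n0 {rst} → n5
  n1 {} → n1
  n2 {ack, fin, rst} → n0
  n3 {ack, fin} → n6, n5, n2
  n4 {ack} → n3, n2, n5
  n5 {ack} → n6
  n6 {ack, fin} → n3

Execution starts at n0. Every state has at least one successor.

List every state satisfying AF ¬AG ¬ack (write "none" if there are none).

{n0, n2, n3, n4, n5, n6}

States satisfying ¬AG ¬ack: {n0, n2, n3, n4, n5, n6}.
States satisfying AF ¬AG ¬ack: {n0, n2, n3, n4, n5, n6}.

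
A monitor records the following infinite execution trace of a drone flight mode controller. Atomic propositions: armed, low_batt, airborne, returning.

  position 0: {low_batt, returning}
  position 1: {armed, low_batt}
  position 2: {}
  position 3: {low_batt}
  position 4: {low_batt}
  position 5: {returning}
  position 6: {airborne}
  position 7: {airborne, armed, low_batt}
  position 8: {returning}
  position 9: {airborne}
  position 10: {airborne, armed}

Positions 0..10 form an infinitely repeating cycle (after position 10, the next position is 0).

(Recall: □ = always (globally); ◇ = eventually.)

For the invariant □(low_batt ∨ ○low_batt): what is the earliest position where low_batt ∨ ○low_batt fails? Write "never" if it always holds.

Check low_batt ∨ ○low_batt at each position in order: 0 ✓, 1 ✓, 2 ✓, 3 ✓, 4 ✓.
At position 5 the labels are {returning} and the next position 6 has {airborne}, so low_batt ∨ ○low_batt is false there. This is the first violation.

5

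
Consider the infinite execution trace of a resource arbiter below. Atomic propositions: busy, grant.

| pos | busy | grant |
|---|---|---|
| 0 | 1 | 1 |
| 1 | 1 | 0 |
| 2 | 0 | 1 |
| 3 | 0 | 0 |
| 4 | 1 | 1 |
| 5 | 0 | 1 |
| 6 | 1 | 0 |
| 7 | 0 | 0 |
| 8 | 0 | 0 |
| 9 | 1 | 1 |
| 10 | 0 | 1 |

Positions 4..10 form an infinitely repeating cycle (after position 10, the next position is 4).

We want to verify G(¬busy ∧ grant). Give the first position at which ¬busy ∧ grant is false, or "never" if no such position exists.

At position 0 the labels are {busy, grant}, so ¬busy ∧ grant is false there. This is the first violation.

0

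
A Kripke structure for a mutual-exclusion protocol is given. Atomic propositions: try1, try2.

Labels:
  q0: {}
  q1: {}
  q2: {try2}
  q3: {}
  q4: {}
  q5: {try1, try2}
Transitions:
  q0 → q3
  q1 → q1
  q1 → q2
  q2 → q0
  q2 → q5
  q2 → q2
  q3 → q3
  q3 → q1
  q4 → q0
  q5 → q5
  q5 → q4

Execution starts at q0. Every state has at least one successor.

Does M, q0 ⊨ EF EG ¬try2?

States satisfying EG ¬try2: {q0, q1, q3, q4}.
States satisfying EF EG ¬try2: {q0, q1, q2, q3, q4, q5}.
Some path from q0 reaches a state where EG ¬try2 holds.
q0 ∈ Sat(EF EG ¬try2).

Yes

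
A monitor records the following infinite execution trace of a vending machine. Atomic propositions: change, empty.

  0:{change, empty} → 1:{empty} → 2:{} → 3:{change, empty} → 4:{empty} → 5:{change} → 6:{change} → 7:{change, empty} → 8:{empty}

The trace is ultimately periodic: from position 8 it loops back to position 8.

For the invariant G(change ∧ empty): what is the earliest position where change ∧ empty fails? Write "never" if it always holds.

1

Check change ∧ empty at each position in order: 0 ✓.
At position 1 the labels are {empty}, so change ∧ empty is false there. This is the first violation.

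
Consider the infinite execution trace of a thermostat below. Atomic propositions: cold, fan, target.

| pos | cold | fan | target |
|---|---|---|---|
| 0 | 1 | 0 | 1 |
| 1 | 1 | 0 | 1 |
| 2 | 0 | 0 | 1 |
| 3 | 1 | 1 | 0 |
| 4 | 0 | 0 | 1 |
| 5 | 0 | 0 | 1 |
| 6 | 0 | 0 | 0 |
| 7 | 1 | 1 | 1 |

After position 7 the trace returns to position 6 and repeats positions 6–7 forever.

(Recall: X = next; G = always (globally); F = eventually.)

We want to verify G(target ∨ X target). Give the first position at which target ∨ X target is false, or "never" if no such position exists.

never

target ∨ X target holds at every position 0..7, and those are all the positions the trace ever visits, so the invariant G(target ∨ X target) is never violated.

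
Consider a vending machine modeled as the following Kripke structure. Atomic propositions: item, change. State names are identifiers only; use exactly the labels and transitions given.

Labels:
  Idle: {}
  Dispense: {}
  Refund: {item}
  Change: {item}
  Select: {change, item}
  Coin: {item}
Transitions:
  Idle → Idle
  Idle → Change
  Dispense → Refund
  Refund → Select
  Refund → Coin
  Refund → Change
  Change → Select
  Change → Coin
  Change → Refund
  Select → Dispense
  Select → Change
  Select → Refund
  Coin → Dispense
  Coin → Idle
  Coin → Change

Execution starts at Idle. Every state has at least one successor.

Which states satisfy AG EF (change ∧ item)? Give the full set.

{Idle, Dispense, Refund, Change, Select, Coin}

States satisfying EF (change ∧ item): {Idle, Dispense, Refund, Change, Select, Coin}.
States satisfying AG EF (change ∧ item): {Idle, Dispense, Refund, Change, Select, Coin}.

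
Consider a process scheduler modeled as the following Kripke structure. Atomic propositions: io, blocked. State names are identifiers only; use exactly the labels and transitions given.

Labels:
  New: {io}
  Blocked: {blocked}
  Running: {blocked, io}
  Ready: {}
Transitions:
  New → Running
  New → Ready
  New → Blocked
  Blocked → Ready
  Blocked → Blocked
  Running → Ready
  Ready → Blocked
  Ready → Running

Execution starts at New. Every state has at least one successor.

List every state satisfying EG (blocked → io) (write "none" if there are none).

States satisfying blocked → io: {New, Running, Ready}.
States satisfying EG (blocked → io): {New, Running, Ready}.

{New, Running, Ready}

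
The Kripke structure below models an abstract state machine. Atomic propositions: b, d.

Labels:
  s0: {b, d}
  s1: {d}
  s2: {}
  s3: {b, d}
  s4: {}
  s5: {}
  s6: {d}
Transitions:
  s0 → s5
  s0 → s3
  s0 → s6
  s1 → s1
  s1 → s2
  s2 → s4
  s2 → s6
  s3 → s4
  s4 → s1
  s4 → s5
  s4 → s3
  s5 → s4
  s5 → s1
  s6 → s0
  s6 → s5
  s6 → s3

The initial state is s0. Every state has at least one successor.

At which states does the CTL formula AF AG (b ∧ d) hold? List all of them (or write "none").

States satisfying AG (b ∧ d): ∅.
States satisfying AF AG (b ∧ d): ∅.

none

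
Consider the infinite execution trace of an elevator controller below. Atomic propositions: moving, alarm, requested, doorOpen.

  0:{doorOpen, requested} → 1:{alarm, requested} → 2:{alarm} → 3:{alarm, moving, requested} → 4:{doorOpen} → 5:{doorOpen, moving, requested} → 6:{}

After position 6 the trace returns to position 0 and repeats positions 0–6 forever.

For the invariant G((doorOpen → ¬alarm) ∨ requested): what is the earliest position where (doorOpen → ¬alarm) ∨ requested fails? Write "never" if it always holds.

never

(doorOpen → ¬alarm) ∨ requested holds at every position 0..6, and those are all the positions the trace ever visits, so the invariant G((doorOpen → ¬alarm) ∨ requested) is never violated.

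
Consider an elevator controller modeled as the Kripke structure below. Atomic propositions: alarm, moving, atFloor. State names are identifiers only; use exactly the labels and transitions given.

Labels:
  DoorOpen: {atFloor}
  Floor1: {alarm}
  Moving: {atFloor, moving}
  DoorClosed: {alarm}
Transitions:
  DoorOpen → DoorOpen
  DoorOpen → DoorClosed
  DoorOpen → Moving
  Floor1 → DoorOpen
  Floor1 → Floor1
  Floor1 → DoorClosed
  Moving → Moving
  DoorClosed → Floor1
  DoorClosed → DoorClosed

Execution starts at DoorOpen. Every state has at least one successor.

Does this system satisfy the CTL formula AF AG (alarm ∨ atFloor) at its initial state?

States satisfying AG (alarm ∨ atFloor): {DoorOpen, Floor1, Moving, DoorClosed}.
States satisfying AF AG (alarm ∨ atFloor): {DoorOpen, Floor1, Moving, DoorClosed}.
DoorOpen ∈ Sat(AF AG (alarm ∨ atFloor)).

Yes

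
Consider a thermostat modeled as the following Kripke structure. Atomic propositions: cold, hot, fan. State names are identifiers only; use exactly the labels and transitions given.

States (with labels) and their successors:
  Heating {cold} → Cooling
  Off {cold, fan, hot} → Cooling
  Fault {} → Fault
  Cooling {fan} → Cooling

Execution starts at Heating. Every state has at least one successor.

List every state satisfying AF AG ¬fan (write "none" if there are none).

States satisfying AG ¬fan: {Fault}.
States satisfying AF AG ¬fan: {Fault}.

{Fault}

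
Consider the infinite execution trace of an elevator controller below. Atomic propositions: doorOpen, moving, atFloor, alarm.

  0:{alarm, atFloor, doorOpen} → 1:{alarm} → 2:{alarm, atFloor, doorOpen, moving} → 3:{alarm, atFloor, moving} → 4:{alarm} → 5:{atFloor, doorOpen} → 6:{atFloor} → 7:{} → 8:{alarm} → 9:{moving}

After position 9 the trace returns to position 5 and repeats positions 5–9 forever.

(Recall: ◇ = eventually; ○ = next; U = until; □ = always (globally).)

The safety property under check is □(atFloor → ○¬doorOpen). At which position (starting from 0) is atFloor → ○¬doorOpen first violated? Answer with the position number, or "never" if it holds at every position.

never

atFloor → ○¬doorOpen holds at every position 0..9, and those are all the positions the trace ever visits, so the invariant □(atFloor → ○¬doorOpen) is never violated.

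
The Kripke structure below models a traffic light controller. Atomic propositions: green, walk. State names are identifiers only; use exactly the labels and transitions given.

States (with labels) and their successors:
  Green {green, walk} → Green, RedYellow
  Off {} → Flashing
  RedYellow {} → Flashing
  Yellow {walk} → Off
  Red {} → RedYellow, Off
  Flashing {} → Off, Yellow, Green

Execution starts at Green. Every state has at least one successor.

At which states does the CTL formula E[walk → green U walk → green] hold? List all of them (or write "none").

{Green, Off, RedYellow, Red, Flashing}

States satisfying walk → green: {Green, Off, RedYellow, Red, Flashing}.
States satisfying E[walk → green U walk → green]: {Green, Off, RedYellow, Red, Flashing}.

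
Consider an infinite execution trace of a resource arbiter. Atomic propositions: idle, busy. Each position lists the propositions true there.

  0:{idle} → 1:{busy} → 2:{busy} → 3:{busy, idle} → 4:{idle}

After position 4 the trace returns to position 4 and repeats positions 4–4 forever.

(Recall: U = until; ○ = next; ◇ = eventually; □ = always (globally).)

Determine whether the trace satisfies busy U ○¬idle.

Walking from position 0: ○¬idle first holds at position 0, and busy holds at every earlier position along the way, so busy U ○¬idle holds.

Holds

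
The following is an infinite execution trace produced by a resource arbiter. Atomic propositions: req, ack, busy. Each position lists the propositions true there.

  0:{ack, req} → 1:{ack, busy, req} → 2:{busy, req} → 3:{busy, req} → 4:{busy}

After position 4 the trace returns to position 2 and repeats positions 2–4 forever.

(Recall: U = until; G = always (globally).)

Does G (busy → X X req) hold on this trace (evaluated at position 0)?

No

busy → X X req must hold at every position from 0 onward. It fails at position 2, so G (busy → X X req) is false.
Positions where busy holds: 1, 2, 3, 4.
Check X X req at each: 1→ok, 2→fails, 3→ok, 4→ok.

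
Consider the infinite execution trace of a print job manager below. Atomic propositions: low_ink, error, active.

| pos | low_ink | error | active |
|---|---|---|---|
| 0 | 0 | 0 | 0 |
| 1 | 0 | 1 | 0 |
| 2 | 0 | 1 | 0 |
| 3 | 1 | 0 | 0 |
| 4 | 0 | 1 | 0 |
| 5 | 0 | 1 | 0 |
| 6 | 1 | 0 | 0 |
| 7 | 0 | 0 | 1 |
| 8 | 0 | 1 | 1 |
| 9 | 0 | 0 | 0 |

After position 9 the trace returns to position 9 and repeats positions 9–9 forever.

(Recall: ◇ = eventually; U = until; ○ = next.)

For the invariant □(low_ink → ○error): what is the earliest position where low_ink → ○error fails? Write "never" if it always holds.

Check low_ink → ○error at each position in order: 0 ✓, 1 ✓, 2 ✓, 3 ✓, 4 ✓, 5 ✓.
At position 6 the labels are {low_ink} and the next position 7 has {active}, so low_ink → ○error is false there. This is the first violation.

6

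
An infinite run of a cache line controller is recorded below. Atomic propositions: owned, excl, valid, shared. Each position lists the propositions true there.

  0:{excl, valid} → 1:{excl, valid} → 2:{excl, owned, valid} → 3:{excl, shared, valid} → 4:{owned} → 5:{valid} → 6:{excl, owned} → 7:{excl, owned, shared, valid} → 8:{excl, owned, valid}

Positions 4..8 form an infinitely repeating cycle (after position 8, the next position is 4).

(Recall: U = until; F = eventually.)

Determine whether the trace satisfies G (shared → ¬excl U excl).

shared → ¬excl U excl holds at every position 0..8, and those are all positions ever visited, so G (shared → ¬excl U excl) holds.
Positions where shared holds: 3, 7.
Check ¬excl U excl at each: 3→ok, 7→ok.

Satisfied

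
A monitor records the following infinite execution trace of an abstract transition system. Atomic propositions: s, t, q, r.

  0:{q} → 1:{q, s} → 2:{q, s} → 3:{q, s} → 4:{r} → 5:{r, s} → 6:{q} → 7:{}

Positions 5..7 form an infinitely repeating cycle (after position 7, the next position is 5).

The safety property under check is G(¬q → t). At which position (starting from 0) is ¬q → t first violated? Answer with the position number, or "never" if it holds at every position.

4

Check ¬q → t at each position in order: 0 ✓, 1 ✓, 2 ✓, 3 ✓.
At position 4 the labels are {r}, so ¬q → t is false there. This is the first violation.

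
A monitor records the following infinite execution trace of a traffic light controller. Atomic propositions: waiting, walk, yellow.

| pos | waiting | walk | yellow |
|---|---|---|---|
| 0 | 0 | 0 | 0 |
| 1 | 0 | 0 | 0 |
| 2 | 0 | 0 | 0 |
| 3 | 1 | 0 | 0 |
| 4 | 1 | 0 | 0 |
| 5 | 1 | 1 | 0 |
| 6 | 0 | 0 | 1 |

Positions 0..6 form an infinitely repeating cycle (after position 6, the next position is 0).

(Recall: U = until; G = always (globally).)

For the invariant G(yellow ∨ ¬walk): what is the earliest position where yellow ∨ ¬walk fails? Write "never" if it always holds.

5

Check yellow ∨ ¬walk at each position in order: 0 ✓, 1 ✓, 2 ✓, 3 ✓, 4 ✓.
At position 5 the labels are {waiting, walk}, so yellow ∨ ¬walk is false there. This is the first violation.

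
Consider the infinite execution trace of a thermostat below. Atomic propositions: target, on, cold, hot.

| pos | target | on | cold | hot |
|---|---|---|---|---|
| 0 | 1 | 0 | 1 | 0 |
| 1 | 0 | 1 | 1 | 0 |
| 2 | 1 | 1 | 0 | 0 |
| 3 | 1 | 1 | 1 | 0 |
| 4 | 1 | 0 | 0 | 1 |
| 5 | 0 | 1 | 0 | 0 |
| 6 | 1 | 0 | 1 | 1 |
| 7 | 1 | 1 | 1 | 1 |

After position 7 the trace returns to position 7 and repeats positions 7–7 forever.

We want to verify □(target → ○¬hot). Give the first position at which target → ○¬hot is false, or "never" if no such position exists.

3

Check target → ○¬hot at each position in order: 0 ✓, 1 ✓, 2 ✓.
At position 3 the labels are {cold, on, target} and the next position 4 has {hot, target}, so target → ○¬hot is false there. This is the first violation.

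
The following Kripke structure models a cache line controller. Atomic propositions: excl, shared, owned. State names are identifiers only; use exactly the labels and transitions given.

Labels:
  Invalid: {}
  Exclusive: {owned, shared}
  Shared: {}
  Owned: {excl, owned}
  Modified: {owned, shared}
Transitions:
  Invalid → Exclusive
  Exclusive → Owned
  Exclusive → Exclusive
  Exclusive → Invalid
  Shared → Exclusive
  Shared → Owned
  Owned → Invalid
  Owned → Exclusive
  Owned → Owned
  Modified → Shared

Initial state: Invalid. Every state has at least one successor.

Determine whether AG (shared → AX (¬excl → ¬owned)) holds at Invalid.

States satisfying shared → AX (¬excl → ¬owned): {Invalid, Shared, Owned, Modified}.
States satisfying AG (shared → AX (¬excl → ¬owned)): ∅.
Exclusive is reachable from Invalid and violates shared → AX (¬excl → ¬owned), so AG fails at Invalid.
Invalid ∉ Sat(AG (shared → AX (¬excl → ¬owned))).

Does not hold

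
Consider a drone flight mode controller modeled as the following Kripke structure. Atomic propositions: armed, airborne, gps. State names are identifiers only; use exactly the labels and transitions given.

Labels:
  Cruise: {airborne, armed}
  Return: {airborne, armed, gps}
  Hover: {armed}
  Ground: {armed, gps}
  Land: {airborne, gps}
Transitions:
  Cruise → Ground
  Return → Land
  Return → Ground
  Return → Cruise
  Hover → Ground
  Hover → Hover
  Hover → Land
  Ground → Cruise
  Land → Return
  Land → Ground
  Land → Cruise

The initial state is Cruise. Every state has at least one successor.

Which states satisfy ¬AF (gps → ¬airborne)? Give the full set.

States satisfying gps → ¬airborne: {Cruise, Hover, Ground}.
States satisfying AF (gps → ¬airborne): {Cruise, Hover, Ground}.
States satisfying ¬AF (gps → ¬airborne): {Return, Land}.

{Return, Land}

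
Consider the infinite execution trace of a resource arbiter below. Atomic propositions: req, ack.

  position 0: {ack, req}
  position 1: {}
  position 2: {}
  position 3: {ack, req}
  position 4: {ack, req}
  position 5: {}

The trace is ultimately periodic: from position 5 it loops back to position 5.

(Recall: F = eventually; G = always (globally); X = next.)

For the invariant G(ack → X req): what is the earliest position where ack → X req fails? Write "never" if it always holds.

At position 0 the labels are {ack, req} and the next position 1 has {}, so ack → X req is false there. This is the first violation.

0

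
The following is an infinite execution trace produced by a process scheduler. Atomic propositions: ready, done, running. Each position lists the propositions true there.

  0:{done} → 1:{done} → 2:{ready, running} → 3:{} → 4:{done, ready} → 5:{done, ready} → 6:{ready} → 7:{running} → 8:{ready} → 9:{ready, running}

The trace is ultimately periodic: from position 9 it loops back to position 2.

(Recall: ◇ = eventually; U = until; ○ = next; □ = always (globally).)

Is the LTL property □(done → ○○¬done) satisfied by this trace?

done → ○○¬done holds at every position 0..9, and those are all positions ever visited, so □(done → ○○¬done) holds.
Positions where done holds: 0, 1, 4, 5.
Check ○○¬done at each: 0→ok, 1→ok, 4→ok, 5→ok.

Satisfied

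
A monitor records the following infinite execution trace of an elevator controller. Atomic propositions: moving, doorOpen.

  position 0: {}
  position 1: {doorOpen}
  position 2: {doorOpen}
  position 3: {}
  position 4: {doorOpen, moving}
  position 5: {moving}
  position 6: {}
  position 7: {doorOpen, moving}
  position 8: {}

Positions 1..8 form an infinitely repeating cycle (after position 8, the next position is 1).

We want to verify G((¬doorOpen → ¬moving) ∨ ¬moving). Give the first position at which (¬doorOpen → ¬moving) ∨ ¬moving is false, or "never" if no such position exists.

Check (¬doorOpen → ¬moving) ∨ ¬moving at each position in order: 0 ✓, 1 ✓, 2 ✓, 3 ✓, 4 ✓.
At position 5 the labels are {moving}, so (¬doorOpen → ¬moving) ∨ ¬moving is false there. This is the first violation.

5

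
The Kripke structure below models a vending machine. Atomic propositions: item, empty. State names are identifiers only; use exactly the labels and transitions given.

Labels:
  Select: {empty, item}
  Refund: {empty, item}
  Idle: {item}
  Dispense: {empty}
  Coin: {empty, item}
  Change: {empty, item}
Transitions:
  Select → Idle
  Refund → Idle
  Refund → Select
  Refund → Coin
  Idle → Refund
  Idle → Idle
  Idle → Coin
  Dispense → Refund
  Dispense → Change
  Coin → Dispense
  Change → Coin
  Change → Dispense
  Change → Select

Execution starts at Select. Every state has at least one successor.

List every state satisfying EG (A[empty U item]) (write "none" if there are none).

States satisfying A[empty U item]: {Select, Refund, Idle, Dispense, Coin, Change}.
States satisfying EG (A[empty U item]): {Select, Refund, Idle, Dispense, Coin, Change}.

{Select, Refund, Idle, Dispense, Coin, Change}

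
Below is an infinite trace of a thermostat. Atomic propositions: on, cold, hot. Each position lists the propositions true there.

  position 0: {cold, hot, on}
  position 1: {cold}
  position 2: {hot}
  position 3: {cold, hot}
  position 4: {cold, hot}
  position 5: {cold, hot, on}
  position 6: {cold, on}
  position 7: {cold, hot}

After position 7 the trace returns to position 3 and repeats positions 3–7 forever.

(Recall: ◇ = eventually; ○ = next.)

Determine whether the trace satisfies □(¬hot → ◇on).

Yes

¬hot → ◇on holds at every position 0..7, and those are all positions ever visited, so □(¬hot → ◇on) holds.
Positions where ¬hot holds: 1, 6.
Check ◇on at each: 1→ok, 6→ok.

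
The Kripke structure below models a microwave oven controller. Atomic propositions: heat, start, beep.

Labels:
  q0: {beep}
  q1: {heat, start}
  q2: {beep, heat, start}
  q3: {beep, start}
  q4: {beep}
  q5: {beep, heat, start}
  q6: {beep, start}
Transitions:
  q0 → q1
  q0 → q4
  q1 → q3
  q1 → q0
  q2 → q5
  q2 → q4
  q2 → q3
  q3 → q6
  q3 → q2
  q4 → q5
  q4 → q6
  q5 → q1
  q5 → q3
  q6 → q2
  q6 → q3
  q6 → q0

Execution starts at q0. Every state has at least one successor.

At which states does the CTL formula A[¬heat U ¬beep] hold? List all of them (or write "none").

States satisfying ¬heat: {q0, q3, q4, q6}.
States satisfying ¬beep: {q1}.
States satisfying A[¬heat U ¬beep]: {q1}.

{q1}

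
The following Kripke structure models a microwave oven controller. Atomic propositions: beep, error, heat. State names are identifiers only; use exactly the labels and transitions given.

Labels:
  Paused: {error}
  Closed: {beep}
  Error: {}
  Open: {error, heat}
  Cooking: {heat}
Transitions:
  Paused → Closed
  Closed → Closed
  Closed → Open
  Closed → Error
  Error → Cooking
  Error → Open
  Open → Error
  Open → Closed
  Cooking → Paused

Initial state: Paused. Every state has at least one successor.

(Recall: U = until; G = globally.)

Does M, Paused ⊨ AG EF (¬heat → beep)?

States satisfying EF (¬heat → beep): {Paused, Closed, Error, Open, Cooking}.
States satisfying AG EF (¬heat → beep): {Paused, Closed, Error, Open, Cooking}.
Every state reachable from Paused satisfies EF (¬heat → beep).
Paused ∈ Sat(AG EF (¬heat → beep)).

Yes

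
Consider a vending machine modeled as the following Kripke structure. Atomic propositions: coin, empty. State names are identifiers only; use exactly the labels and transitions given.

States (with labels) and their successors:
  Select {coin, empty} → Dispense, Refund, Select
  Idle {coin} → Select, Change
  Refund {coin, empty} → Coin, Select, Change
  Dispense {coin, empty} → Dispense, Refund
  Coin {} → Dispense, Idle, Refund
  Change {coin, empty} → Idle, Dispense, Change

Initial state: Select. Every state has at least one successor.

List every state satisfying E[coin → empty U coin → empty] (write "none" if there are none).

{Select, Refund, Dispense, Coin, Change}

States satisfying coin → empty: {Select, Refund, Dispense, Coin, Change}.
States satisfying E[coin → empty U coin → empty]: {Select, Refund, Dispense, Coin, Change}.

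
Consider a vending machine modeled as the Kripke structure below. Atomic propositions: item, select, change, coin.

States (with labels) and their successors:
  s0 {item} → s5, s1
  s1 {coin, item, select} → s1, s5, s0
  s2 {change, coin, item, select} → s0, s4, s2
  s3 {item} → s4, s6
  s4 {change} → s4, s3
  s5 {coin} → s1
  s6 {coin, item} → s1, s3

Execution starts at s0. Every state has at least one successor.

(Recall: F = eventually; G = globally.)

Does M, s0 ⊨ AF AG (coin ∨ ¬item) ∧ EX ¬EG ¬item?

Does not hold

States satisfying AG (coin ∨ ¬item): ∅.
States satisfying AF AG (coin ∨ ¬item): ∅.
States satisfying ¬EG ¬item: {s0, s1, s2, s3, s5, s6}.
States satisfying EX ¬EG ¬item: {s0, s1, s2, s3, s4, s5, s6}.
States satisfying AF AG (coin ∨ ¬item) ∧ EX ¬EG ¬item: ∅.
s0 ∉ Sat(AF AG (coin ∨ ¬item) ∧ EX ¬EG ¬item).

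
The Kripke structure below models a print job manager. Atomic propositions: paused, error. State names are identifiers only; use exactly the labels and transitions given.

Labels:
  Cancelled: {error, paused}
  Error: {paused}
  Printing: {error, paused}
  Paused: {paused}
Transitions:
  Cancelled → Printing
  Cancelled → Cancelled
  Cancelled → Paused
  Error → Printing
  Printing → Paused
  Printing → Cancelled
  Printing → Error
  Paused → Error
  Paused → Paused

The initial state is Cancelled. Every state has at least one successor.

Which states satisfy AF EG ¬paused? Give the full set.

none

States satisfying EG ¬paused: ∅.
States satisfying AF EG ¬paused: ∅.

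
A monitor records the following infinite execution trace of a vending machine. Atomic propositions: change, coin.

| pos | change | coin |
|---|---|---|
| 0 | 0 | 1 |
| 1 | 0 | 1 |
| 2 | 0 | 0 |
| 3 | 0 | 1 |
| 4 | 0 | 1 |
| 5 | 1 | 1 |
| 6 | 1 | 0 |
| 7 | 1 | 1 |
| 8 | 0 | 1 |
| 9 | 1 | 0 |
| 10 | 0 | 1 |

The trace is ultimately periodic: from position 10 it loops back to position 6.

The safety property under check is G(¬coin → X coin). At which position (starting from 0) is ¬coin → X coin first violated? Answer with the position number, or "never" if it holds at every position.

¬coin → X coin holds at every position 0..10, and those are all the positions the trace ever visits, so the invariant G(¬coin → X coin) is never violated.

never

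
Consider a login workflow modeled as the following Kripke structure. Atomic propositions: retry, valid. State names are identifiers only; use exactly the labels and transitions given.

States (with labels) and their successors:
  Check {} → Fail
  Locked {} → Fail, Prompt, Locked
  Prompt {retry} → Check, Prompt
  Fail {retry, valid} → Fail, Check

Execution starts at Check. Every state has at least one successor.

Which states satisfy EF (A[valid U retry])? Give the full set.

{Check, Locked, Prompt, Fail}

States satisfying A[valid U retry]: {Prompt, Fail}.
States satisfying EF (A[valid U retry]): {Check, Locked, Prompt, Fail}.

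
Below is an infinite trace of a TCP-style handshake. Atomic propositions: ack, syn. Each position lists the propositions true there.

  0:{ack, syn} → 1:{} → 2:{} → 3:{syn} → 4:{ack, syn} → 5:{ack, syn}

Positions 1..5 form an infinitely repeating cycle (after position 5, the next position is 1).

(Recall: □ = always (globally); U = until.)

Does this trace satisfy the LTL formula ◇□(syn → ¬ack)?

□(syn → ¬ack) is false at every position 0..5, so it never becomes true and ◇□(syn → ¬ack) fails.

Does not hold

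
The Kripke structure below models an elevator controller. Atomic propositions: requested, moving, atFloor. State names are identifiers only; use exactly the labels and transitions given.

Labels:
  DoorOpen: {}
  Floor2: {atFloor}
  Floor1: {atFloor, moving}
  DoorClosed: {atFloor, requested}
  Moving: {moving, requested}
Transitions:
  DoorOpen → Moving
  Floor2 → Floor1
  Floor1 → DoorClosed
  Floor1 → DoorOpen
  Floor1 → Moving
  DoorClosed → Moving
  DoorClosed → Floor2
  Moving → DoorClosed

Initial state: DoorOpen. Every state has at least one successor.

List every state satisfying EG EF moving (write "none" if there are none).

{DoorOpen, Floor2, Floor1, DoorClosed, Moving}

States satisfying EF moving: {DoorOpen, Floor2, Floor1, DoorClosed, Moving}.
States satisfying EG EF moving: {DoorOpen, Floor2, Floor1, DoorClosed, Moving}.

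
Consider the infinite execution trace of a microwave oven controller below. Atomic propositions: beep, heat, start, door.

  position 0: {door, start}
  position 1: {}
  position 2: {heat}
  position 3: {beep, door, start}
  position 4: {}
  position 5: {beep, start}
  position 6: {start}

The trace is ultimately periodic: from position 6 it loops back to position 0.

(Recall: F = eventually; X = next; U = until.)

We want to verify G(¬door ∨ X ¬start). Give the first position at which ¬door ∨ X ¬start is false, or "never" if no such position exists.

never

¬door ∨ X ¬start holds at every position 0..6, and those are all the positions the trace ever visits, so the invariant G(¬door ∨ X ¬start) is never violated.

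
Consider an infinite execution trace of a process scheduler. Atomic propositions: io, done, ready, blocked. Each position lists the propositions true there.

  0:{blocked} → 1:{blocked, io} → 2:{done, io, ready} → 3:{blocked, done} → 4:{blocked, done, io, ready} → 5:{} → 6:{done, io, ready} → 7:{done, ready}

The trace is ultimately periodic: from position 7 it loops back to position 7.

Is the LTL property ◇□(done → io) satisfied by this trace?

No

□(done → io) is false at every position 0..7, so it never becomes true and ◇□(done → io) fails.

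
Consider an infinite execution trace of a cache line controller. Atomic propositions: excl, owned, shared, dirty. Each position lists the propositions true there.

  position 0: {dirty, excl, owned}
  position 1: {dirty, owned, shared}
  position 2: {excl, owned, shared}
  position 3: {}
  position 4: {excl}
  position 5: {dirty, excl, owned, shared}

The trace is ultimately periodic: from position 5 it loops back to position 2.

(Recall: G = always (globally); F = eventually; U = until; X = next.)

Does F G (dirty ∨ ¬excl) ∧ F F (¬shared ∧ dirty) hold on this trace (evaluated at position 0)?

G (dirty ∨ ¬excl) is false at every position 0..5, so it never becomes true and F G (dirty ∨ ¬excl) fails.
F (¬shared ∧ dirty) holds at position 0, which is reachable from 0, so F F (¬shared ∧ dirty) holds.
At position 0: F G (dirty ∨ ¬excl) is false; F F (¬shared ∧ dirty) is true; so F G (dirty ∨ ¬excl) ∧ F F (¬shared ∧ dirty) is false.

Violated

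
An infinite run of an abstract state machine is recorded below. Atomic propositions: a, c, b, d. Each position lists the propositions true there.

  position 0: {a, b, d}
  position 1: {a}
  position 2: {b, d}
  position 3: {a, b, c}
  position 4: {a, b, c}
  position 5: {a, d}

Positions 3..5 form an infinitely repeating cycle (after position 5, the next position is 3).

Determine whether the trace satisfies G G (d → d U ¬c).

Holds

G (d → d U ¬c) holds at every position 0..5, and those are all positions ever visited, so G G (d → d U ¬c) holds.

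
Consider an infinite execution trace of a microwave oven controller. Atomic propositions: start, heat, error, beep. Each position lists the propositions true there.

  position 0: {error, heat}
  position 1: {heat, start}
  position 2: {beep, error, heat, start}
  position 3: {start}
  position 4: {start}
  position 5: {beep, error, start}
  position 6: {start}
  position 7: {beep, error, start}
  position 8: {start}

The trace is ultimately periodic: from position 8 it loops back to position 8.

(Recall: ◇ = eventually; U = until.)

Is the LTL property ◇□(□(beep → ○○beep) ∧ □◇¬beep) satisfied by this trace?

Satisfied

□(□(beep → ○○beep) ∧ □◇¬beep) holds at position 8, which is reachable from 0, so ◇□(□(beep → ○○beep) ∧ □◇¬beep) holds.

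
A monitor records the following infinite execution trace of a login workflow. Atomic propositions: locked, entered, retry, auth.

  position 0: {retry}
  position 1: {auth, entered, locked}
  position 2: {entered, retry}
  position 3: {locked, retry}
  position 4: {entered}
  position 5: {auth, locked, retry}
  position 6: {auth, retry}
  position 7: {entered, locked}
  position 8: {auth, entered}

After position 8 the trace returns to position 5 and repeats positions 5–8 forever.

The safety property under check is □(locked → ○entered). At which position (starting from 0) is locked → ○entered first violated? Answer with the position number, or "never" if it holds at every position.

Check locked → ○entered at each position in order: 0 ✓, 1 ✓, 2 ✓, 3 ✓, 4 ✓.
At position 5 the labels are {auth, locked, retry} and the next position 6 has {auth, retry}, so locked → ○entered is false there. This is the first violation.

5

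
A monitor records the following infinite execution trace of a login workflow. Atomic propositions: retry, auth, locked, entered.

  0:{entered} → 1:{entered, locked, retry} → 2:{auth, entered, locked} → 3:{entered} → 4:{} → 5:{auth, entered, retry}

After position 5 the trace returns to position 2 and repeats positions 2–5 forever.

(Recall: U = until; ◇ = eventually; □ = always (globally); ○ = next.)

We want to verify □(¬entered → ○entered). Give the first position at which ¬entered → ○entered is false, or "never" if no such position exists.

¬entered → ○entered holds at every position 0..5, and those are all the positions the trace ever visits, so the invariant □(¬entered → ○entered) is never violated.

never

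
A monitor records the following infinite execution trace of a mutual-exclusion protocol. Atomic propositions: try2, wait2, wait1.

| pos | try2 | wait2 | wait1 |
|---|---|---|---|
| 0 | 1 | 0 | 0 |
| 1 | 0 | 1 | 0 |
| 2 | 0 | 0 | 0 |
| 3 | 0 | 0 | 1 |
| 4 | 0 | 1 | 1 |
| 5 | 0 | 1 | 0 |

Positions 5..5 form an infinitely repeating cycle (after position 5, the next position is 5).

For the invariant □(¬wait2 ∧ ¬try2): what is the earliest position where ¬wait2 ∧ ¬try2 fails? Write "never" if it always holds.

0

At position 0 the labels are {try2}, so ¬wait2 ∧ ¬try2 is false there. This is the first violation.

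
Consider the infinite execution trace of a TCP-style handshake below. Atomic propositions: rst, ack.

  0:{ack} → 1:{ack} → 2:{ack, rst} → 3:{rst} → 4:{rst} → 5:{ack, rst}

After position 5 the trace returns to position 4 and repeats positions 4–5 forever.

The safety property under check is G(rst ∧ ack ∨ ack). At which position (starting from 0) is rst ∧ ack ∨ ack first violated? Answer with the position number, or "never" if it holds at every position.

3

Check rst ∧ ack ∨ ack at each position in order: 0 ✓, 1 ✓, 2 ✓.
At position 3 the labels are {rst}, so rst ∧ ack ∨ ack is false there. This is the first violation.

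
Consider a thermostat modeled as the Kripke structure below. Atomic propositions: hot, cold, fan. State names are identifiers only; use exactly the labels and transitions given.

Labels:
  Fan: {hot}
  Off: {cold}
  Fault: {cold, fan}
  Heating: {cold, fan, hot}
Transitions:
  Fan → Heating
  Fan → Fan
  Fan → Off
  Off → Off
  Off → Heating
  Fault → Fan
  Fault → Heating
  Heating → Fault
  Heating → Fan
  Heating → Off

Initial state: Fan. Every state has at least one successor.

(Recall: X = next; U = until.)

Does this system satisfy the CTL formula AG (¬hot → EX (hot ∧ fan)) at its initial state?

States satisfying ¬hot → EX (hot ∧ fan): {Fan, Off, Fault, Heating}.
States satisfying AG (¬hot → EX (hot ∧ fan)): {Fan, Off, Fault, Heating}.
Every state reachable from Fan satisfies ¬hot → EX (hot ∧ fan).
Fan ∈ Sat(AG (¬hot → EX (hot ∧ fan))).

Satisfied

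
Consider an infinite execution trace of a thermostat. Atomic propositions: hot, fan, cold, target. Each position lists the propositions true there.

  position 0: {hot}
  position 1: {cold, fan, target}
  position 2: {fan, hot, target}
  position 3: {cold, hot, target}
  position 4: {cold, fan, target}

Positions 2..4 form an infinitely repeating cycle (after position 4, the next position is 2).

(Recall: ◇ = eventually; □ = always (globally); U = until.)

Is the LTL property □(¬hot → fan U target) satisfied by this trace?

¬hot → fan U target holds at every position 0..4, and those are all positions ever visited, so □(¬hot → fan U target) holds.
Positions where ¬hot holds: 1, 4.
Check fan U target at each: 1→ok, 4→ok.

Holds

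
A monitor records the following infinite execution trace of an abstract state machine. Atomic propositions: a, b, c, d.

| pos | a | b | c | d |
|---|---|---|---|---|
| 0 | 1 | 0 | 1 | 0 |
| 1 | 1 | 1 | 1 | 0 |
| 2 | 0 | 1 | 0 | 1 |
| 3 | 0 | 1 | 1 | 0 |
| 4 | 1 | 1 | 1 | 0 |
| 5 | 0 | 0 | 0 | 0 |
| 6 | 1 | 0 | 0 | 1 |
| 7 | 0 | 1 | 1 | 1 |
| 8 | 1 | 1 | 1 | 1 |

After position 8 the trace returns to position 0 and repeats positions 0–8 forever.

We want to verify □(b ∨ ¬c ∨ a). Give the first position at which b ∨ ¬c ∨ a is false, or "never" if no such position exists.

never

b ∨ ¬c ∨ a holds at every position 0..8, and those are all the positions the trace ever visits, so the invariant □(b ∨ ¬c ∨ a) is never violated.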